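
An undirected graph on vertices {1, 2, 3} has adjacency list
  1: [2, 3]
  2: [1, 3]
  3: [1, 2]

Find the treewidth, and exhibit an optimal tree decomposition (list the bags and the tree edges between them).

Treewidth 2.
One optimal decomposition is:
Bags: B1 = {1, 2, 3}
Tree: (single bag)

With just one bag of size 3, the width is 3 − 1 = 2, so tw(G) ≤ 2. For the lower bound, the 3 vertices {1, 2, 3} are pairwise adjacent, and any tree decomposition puts a clique entirely inside one bag — forcing width ≥ 2. Hence tw(G) = 2 exactly.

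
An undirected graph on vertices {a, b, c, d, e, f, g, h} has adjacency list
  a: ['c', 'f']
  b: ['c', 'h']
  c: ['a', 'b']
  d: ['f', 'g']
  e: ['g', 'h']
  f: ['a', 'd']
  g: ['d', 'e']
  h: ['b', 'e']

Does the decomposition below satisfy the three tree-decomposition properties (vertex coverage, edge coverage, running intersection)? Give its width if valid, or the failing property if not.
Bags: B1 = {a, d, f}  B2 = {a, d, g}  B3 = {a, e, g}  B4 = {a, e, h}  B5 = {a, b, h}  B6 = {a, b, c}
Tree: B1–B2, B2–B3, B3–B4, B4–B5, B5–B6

Yes; width 2.

Checking the three conditions: (i) the bags cover all of {a, b, c, d, e, f, g, h}; (ii) for each edge, some bag contains both endpoints; (iii) the bags containing any fixed vertex form a subtree. All hold, so the decomposition is valid with width 3 − 1 = 2.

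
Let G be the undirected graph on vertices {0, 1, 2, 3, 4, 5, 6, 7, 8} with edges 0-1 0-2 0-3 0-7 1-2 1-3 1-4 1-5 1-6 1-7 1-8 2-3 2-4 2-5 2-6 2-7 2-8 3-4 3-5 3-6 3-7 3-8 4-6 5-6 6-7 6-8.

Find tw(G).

4

A width-4 tree decomposition is:
Bags: B1 = {1, 2, 3, 6, 7}  B2 = {0, 1, 2, 3, 7}  B3 = {1, 2, 3, 6, 8}  B4 = {1, 2, 3, 4, 6}  B5 = {1, 2, 3, 5, 6}
Tree: B1–B2, B1–B3, B3–B4, B1–B5
Every bag has size at most 5, so the width is 5 − 1 = 4 and tw(G) ≤ 4. On the other hand G contains the 5-clique {0, 1, 2, 3, 7}. A clique must lie in a single bag of any decomposition, so no decomposition can have width below 4. Therefore the treewidth is 4.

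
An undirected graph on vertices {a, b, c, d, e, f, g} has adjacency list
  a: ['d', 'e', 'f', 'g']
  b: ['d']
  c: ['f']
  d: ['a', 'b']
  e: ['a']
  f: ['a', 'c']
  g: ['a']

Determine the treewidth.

A width-1 tree decomposition is:
Bags: B1 = {a, e}  B2 = {a, d}  B3 = {a, f}  B4 = {c, f}  B5 = {b, d}  B6 = {a, g}
Tree: B1–B2, B2–B3, B3–B4, B2–B5, B3–B6
Each bag holds 2 vertices, so the decomposition has width 1, which upper-bounds the treewidth. G has an edge, so its treewidth is at least 1. Combining the bounds, tw(G) = 1.

1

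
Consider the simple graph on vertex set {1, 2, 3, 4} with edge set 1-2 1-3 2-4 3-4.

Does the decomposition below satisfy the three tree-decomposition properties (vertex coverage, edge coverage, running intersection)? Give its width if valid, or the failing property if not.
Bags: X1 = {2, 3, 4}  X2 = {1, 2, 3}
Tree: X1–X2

Yes; width 2.

Vertex coverage: the bags together contain {1, 2, 3, 4}, the full vertex set. Edge coverage: each edge of G has both endpoints in at least one bag. Running intersection: for every vertex, the bags containing it form a connected subtree. All three properties hold, so this is a valid tree decomposition of width max|bag| − 1 = 2, and hence tw(G) ≤ 2.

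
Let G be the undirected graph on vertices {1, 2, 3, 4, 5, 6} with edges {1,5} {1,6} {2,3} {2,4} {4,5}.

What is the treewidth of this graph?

A width-1 tree decomposition is:
Bags: B1 = {2, 3}  B2 = {2, 4}  B3 = {4, 5}  B4 = {1, 5}  B5 = {1, 6}
Tree: B1–B2, B2–B3, B3–B4, B4–B5
The largest bag has 2 vertices, giving width 1; this decomposition certifies tw(G) ≤ 1. G has an edge, so its treewidth is at least 1. Hence tw(G) = 1 exactly.

1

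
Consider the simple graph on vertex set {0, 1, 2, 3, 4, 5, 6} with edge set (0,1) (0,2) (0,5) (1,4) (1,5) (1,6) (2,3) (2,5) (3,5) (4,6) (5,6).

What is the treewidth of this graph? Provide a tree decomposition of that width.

Each bag holds 3 vertices, so the decomposition has width 2, which upper-bounds the treewidth. Conversely, {1, 4, 6} is a clique of size 3, and the vertices of any clique must share a bag in every tree decomposition; so some bag has ≥ 3 vertices and tw(G) ≥ 2. Therefore the treewidth is 2.

Treewidth 2.
One such decomposition:
Bags: B1 = {0, 2, 5}  B2 = {0, 1, 5}  B3 = {1, 5, 6}  B4 = {2, 3, 5}  B5 = {1, 4, 6}
Tree: B1–B2, B2–B3, B1–B4, B3–B5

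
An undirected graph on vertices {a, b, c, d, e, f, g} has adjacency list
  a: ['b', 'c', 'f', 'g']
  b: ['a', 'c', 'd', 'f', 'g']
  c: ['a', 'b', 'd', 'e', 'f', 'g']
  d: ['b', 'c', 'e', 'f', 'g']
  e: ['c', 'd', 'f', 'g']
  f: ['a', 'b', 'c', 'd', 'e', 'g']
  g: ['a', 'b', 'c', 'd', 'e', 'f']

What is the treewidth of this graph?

A width-4 tree decomposition is:
Bags: B1 = {b, c, d, f, g}  B2 = {a, b, c, f, g}  B3 = {c, d, e, f, g}
Tree: B1–B2, B1–B3
Every bag has size at most 5, so the width is 5 − 1 = 4 and tw(G) ≤ 4. On the other hand G contains the 5-clique {c, d, e, f, g}. A clique must lie in a single bag of any decomposition, so no decomposition can have width below 4. Therefore the treewidth is 4.

4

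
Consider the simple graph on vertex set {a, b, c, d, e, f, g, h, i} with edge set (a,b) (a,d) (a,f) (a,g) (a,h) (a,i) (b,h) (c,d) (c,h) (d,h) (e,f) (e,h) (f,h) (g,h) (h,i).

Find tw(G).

A width-2 tree decomposition is:
Bags: B1 = {a, h, i}  B2 = {a, f, h}  B3 = {a, d, h}  B4 = {c, d, h}  B5 = {e, f, h}  B6 = {a, g, h}  B7 = {a, b, h}
Tree: B1–B2, B1–B3, B3–B4, B2–B5, B3–B6, B2–B7
Every bag has size at most 3, so the width is 3 − 1 = 2 and tw(G) ≤ 2. For the lower bound, the 3 vertices {e, f, h} are pairwise adjacent, and any tree decomposition puts a clique entirely inside one bag — forcing width ≥ 2. The upper and lower bounds meet at 2, so that is the treewidth.

2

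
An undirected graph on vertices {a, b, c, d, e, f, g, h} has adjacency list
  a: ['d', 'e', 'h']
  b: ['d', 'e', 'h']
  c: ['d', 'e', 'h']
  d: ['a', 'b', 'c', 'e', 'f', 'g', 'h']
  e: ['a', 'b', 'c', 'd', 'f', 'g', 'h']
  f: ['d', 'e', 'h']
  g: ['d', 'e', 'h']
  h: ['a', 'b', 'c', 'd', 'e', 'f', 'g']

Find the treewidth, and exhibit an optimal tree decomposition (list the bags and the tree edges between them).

The largest bag has 4 vertices, giving width 3; this decomposition certifies tw(G) ≤ 3. For the lower bound, the 4 vertices {d, e, f, h} are pairwise adjacent, and any tree decomposition puts a clique entirely inside one bag — forcing width ≥ 3. The upper and lower bounds meet at 3, so that is the treewidth.

Treewidth 3.
One optimal decomposition is:
Bags: B1 = {d, e, f, h}  B2 = {b, d, e, h}  B3 = {c, d, e, h}  B4 = {a, d, e, h}  B5 = {d, e, g, h}
Tree: B1–B2, B1–B3, B1–B4, B3–B5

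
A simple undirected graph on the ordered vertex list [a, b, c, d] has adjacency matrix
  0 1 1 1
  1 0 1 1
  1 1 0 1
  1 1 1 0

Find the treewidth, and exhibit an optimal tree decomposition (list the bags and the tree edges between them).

A single bag containing all 4 vertices is trivially a valid decomposition of width 3. For the lower bound, the 4 vertices {a, b, c, d} are pairwise adjacent, and any tree decomposition puts a clique entirely inside one bag — forcing width ≥ 3. Therefore the treewidth is 3.

Treewidth 3.
One such decomposition:
Bags: B1 = {a, b, c, d}
Tree: (single bag)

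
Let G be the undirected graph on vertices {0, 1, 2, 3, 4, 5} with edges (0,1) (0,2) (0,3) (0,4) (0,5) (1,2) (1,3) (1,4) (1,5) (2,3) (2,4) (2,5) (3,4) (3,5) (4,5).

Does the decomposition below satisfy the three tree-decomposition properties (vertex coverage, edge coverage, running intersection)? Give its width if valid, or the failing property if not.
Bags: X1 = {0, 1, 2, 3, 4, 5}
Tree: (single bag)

Vertex coverage: the bags together contain {0, 1, 2, 3, 4, 5}, the full vertex set. Edge coverage: each edge of G has both endpoints in at least one bag. Running intersection: for every vertex, the bags containing it form a connected subtree. All three properties hold, so this is a valid tree decomposition of width max|bag| − 1 = 5, and hence tw(G) ≤ 5.

Yes; width 5.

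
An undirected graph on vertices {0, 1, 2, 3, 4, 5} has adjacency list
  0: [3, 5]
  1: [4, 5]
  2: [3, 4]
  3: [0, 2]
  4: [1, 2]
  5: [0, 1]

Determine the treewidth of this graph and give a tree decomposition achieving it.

Treewidth 2.
One optimal decomposition is:
Bags: B1 = {0, 2, 3}  B2 = {0, 2, 4}  B3 = {0, 1, 4}  B4 = {0, 1, 5}
Tree: B1–B2, B2–B3, B3–B4

The largest bag has 3 vertices, giving width 2; this decomposition certifies tw(G) ≤ 2. Since 0–3–2–4–1–5–0 is a cycle in G, G is not acyclic. Forests are exactly the graphs of treewidth ≤ 1, so tw(G) ≥ 2. Combining the bounds, tw(G) = 2.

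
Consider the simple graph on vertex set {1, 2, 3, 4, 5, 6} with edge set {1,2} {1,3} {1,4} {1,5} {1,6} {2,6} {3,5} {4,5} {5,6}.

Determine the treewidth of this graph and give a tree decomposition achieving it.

Treewidth 2.
One such decomposition:
Bags: B1 = {1, 4, 5}  B2 = {1, 5, 6}  B3 = {1, 2, 6}  B4 = {1, 3, 5}
Tree: B1–B2, B2–B3, B1–B4

Each bag holds 3 vertices, so the decomposition has width 2, which upper-bounds the treewidth. Conversely, {1, 2, 6} is a clique of size 3, and the vertices of any clique must share a bag in every tree decomposition; so some bag has ≥ 3 vertices and tw(G) ≥ 2. Therefore the treewidth is 2.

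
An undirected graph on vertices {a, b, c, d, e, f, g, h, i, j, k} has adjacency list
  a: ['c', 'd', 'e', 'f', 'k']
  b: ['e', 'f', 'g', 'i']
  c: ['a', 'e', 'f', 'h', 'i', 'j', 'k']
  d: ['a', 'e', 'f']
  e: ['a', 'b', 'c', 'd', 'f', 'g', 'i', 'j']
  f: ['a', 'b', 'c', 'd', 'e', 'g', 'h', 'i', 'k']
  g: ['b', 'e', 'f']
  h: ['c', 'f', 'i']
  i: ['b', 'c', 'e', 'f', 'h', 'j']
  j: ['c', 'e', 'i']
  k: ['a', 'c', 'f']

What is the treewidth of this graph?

3

A width-3 tree decomposition is:
Bags: B1 = {c, e, f, i}  B2 = {a, c, e, f}  B3 = {a, c, f, k}  B4 = {b, e, f, i}  B5 = {a, d, e, f}  B6 = {c, e, i, j}  B7 = {b, e, f, g}  B8 = {c, f, h, i}
Tree: B1–B2, B2–B3, B1–B4, B2–B5, B1–B6, B4–B7, B1–B8
Each bag holds 4 vertices, so the decomposition has width 3, which upper-bounds the treewidth. For the lower bound, the 4 vertices {c, e, i, j} are pairwise adjacent, and any tree decomposition puts a clique entirely inside one bag — forcing width ≥ 3. Hence tw(G) = 3 exactly.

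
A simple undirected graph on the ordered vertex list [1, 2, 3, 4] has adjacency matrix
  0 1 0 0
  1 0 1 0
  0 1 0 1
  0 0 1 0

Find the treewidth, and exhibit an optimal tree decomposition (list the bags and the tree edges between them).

Treewidth 1.
One optimal decomposition is:
Bags: B1 = {1, 2}  B2 = {2, 3}  B3 = {3, 4}
Tree: B1–B2, B2–B3

Every bag has size at most 2, so the width is 2 − 1 = 1 and tw(G) ≤ 1. Since G has at least one edge (e.g. 1–2), it is not an edgeless graph, so tw(G) ≥ 1. Hence tw(G) = 1 exactly.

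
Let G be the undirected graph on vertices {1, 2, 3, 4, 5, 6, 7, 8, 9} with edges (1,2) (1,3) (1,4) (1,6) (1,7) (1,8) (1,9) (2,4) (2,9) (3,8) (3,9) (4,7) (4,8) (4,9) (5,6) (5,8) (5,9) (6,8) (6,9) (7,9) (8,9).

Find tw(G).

3

A width-3 tree decomposition is:
Bags: B1 = {1, 3, 8, 9}  B2 = {1, 4, 8, 9}  B3 = {1, 6, 8, 9}  B4 = {1, 2, 4, 9}  B5 = {1, 4, 7, 9}  B6 = {5, 6, 8, 9}
Tree: B1–B2, B2–B3, B2–B4, B4–B5, B3–B6
The largest bag has 4 vertices, giving width 3; this decomposition certifies tw(G) ≤ 3. Conversely, {1, 3, 8, 9} is a clique of size 4, and the vertices of any clique must share a bag in every tree decomposition; so some bag has ≥ 4 vertices and tw(G) ≥ 3. The upper and lower bounds meet at 3, so that is the treewidth.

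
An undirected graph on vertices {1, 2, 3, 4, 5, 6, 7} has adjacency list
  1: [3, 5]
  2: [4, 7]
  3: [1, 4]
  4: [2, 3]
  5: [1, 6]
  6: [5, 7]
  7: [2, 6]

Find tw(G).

2

A width-2 tree decomposition is:
Bags: B1 = {1, 3, 4}  B2 = {1, 4, 5}  B3 = {4, 5, 6}  B4 = {4, 6, 7}  B5 = {2, 4, 7}
Tree: B1–B2, B2–B3, B3–B4, B4–B5
The largest bag has 3 vertices, giving width 2; this decomposition certifies tw(G) ≤ 2. Since 4–3–1–5–6–7–2–4 is a cycle in G, G is not acyclic. Forests are exactly the graphs of treewidth ≤ 1, so tw(G) ≥ 2. Hence tw(G) = 2 exactly.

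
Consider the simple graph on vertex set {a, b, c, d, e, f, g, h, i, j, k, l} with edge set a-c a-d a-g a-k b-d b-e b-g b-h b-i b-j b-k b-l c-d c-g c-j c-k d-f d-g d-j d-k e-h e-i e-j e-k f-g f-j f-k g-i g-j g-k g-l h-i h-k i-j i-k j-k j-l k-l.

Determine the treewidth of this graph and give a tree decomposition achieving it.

Treewidth 4.
Bags: B1 = {b, d, g, j, k}  B2 = {b, g, i, j, k}  B3 = {c, d, g, j, k}  B4 = {b, e, i, j, k}  B5 = {b, e, h, i, k}  B6 = {b, g, j, k, l}  B7 = {d, f, g, j, k}  B8 = {a, c, d, g, k}
Tree: B1–B2, B1–B3, B2–B4, B4–B5, B1–B6, B3–B7, B3–B8

Every bag has size at most 5, so the width is 5 − 1 = 4 and tw(G) ≤ 4. On the other hand G contains the 5-clique {c, d, g, j, k}. A clique must lie in a single bag of any decomposition, so no decomposition can have width below 4. Therefore the treewidth is 4.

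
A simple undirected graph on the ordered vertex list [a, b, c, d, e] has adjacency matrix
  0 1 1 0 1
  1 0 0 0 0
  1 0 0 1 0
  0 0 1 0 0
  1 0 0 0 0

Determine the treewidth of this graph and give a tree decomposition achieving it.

Each bag holds 2 vertices, so the decomposition has width 1, which upper-bounds the treewidth. G has an edge, so its treewidth is at least 1. Combining the bounds, tw(G) = 1.

Treewidth 1.
Bags: B1 = {a, c}  B2 = {c, d}  B3 = {a, b}  B4 = {a, e}
Tree: B1–B2, B1–B3, B1–B4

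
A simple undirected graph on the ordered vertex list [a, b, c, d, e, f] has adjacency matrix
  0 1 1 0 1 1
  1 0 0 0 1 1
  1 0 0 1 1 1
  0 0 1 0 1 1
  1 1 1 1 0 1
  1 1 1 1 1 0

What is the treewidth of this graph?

3

A width-3 tree decomposition is:
Bags: B1 = {c, d, e, f}  B2 = {a, c, e, f}  B3 = {a, b, e, f}
Tree: B1–B2, B2–B3
Every bag has size at most 4, so the width is 4 − 1 = 3 and tw(G) ≤ 3. Conversely, {c, d, e, f} is a clique of size 4, and the vertices of any clique must share a bag in every tree decomposition; so some bag has ≥ 4 vertices and tw(G) ≥ 3. Therefore the treewidth is 3.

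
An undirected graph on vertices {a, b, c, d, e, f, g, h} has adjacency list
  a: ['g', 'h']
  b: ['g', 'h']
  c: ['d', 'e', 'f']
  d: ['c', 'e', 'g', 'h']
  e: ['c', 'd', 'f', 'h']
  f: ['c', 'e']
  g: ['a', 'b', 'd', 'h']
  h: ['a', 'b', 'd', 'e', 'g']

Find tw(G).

A width-2 tree decomposition is:
Bags: B1 = {d, g, h}  B2 = {d, e, h}  B3 = {c, d, e}  B4 = {a, g, h}  B5 = {b, g, h}  B6 = {c, e, f}
Tree: B1–B2, B2–B3, B1–B4, B1–B5, B3–B6
Every bag has size at most 3, so the width is 3 − 1 = 2 and tw(G) ≤ 2. Conversely, {d, g, h} is a clique of size 3, and the vertices of any clique must share a bag in every tree decomposition; so some bag has ≥ 3 vertices and tw(G) ≥ 2. The upper and lower bounds meet at 2, so that is the treewidth.

2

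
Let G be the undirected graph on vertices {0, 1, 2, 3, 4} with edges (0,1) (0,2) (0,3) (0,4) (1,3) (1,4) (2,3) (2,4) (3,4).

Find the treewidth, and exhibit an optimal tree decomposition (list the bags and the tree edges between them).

The largest bag has 4 vertices, giving width 3; this decomposition certifies tw(G) ≤ 3. Conversely, {0, 1, 3, 4} is a clique of size 4, and the vertices of any clique must share a bag in every tree decomposition; so some bag has ≥ 4 vertices and tw(G) ≥ 3. Therefore the treewidth is 3.

Treewidth 3.
Bags: B1 = {0, 1, 3, 4}  B2 = {0, 2, 3, 4}
Tree: B1–B2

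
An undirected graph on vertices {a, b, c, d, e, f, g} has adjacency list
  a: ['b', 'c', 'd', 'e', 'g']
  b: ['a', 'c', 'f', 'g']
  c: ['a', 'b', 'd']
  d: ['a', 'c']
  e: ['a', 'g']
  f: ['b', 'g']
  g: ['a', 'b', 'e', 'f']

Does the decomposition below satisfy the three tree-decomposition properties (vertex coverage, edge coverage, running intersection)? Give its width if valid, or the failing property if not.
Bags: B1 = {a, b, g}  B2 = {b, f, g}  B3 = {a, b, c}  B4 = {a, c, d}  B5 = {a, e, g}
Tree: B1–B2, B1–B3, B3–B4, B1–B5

Every vertex of G appears in some bag (union = {a, b, c, d, e, f, g}); every edge is covered by a bag; and for each vertex v the set of bags containing v is connected in the bag tree. The decomposition is therefore valid. The largest bag has 3 vertices, so the width is 2.

Yes; width 2.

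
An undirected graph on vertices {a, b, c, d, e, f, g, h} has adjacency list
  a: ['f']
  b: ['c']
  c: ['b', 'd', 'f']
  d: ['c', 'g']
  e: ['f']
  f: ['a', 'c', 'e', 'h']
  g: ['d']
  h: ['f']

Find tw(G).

A width-1 tree decomposition is:
Bags: B1 = {c, d}  B2 = {c, f}  B3 = {b, c}  B4 = {d, g}  B5 = {e, f}  B6 = {f, h}  B7 = {a, f}
Tree: B1–B2, B1–B3, B1–B4, B2–B5, B5–B6, B6–B7
Each bag holds 2 vertices, so the decomposition has width 1, which upper-bounds the treewidth. Any graph with an edge has treewidth ≥ 1, and G has the edge d–c. Combining the bounds, tw(G) = 1.

1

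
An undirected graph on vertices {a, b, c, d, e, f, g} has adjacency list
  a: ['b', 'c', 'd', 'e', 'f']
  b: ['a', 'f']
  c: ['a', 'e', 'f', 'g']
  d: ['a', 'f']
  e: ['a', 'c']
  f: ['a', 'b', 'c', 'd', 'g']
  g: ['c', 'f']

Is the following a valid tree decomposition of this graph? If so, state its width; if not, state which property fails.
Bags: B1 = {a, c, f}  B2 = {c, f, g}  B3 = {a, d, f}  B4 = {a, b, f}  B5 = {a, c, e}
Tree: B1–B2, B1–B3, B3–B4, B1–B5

Vertex coverage: the bags together contain {a, b, c, d, e, f, g}, the full vertex set. Edge coverage: each edge of G has both endpoints in at least one bag. Running intersection: for every vertex, the bags containing it form a connected subtree. All three properties hold, so this is a valid tree decomposition of width max|bag| − 1 = 2, and hence tw(G) ≤ 2.

Yes; width 2.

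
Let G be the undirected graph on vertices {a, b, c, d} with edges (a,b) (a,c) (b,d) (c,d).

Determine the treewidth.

A width-2 tree decomposition is:
Bags: B1 = {a, c, d}  B2 = {a, b, d}
Tree: B1–B2
Each bag holds 3 vertices, so the decomposition has width 2, which upper-bounds the treewidth. The edges d–c–a–b–d form a cycle, so G is not a tree and its treewidth is at least 2. Therefore the treewidth is 2.

2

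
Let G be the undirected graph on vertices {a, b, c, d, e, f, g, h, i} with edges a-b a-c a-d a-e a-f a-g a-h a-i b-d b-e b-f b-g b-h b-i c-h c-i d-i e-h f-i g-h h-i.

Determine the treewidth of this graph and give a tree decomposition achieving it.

Every bag has size at most 4, so the width is 4 − 1 = 3 and tw(G) ≤ 3. On the other hand G contains the 4-clique {a, c, h, i}. A clique must lie in a single bag of any decomposition, so no decomposition can have width below 3. Therefore the treewidth is 3.

Treewidth 3.
One optimal decomposition is:
Bags: B1 = {a, c, h, i}  B2 = {a, b, h, i}  B3 = {a, b, g, h}  B4 = {a, b, d, i}  B5 = {a, b, f, i}  B6 = {a, b, e, h}
Tree: B1–B2, B2–B3, B2–B4, B2–B5, B3–B6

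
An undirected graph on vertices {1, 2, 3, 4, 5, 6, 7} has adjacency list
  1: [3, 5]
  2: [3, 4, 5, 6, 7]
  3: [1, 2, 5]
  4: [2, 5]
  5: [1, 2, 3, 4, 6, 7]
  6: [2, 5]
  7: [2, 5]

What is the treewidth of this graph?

2

A width-2 tree decomposition is:
Bags: B1 = {1, 3, 5}  B2 = {2, 3, 5}  B3 = {2, 5, 6}  B4 = {2, 5, 7}  B5 = {2, 4, 5}
Tree: B1–B2, B2–B3, B3–B4, B3–B5
The largest bag has 3 vertices, giving width 2; this decomposition certifies tw(G) ≤ 2. Conversely, {1, 3, 5} is a clique of size 3, and the vertices of any clique must share a bag in every tree decomposition; so some bag has ≥ 3 vertices and tw(G) ≥ 2. Hence tw(G) = 2 exactly.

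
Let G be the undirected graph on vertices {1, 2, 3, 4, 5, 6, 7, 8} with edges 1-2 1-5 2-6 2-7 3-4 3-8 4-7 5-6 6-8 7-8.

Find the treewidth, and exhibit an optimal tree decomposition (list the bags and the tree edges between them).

Each bag holds 3 vertices, so the decomposition has width 2, which upper-bounds the treewidth. The edges 4–3–8–7–4 form a cycle, so G is not a tree and its treewidth is at least 2. Hence tw(G) = 2 exactly.

Treewidth 2.
Bags: B1 = {3, 4, 7}  B2 = {3, 7, 8}  B3 = {2, 7, 8}  B4 = {2, 6, 8}  B5 = {1, 2, 6}  B6 = {1, 5, 6}
Tree: B1–B2, B2–B3, B3–B4, B4–B5, B5–B6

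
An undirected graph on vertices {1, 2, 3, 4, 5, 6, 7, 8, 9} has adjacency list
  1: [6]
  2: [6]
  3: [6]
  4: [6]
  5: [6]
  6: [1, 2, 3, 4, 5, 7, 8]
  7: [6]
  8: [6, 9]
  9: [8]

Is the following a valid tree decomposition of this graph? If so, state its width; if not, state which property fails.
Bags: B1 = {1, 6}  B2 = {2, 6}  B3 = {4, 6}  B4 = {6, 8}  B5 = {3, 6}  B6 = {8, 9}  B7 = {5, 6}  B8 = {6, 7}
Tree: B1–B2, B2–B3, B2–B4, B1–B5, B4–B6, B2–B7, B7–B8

Yes; width 1.

Vertex coverage: the bags together contain {1, 2, 3, 4, 5, 6, 7, 8, 9}, the full vertex set. Edge coverage: each edge of G has both endpoints in at least one bag. Running intersection: for every vertex, the bags containing it form a connected subtree. All three properties hold, so this is a valid tree decomposition of width max|bag| − 1 = 1, and hence tw(G) ≤ 1.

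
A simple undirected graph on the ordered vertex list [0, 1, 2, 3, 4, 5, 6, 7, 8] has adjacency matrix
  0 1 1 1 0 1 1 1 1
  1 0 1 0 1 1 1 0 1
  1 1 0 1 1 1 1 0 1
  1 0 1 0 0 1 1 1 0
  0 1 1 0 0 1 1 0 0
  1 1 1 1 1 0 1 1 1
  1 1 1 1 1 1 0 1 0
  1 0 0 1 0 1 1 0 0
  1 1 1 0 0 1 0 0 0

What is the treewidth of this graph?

A width-4 tree decomposition is:
Bags: B1 = {0, 2, 3, 5, 6}  B2 = {0, 3, 5, 6, 7}  B3 = {0, 1, 2, 5, 6}  B4 = {1, 2, 4, 5, 6}  B5 = {0, 1, 2, 5, 8}
Tree: B1–B2, B1–B3, B3–B4, B3–B5
The largest bag has 5 vertices, giving width 4; this decomposition certifies tw(G) ≤ 4. Conversely, {0, 1, 2, 5, 8} is a clique of size 5, and the vertices of any clique must share a bag in every tree decomposition; so some bag has ≥ 5 vertices and tw(G) ≥ 4. Combining the bounds, tw(G) = 4.

4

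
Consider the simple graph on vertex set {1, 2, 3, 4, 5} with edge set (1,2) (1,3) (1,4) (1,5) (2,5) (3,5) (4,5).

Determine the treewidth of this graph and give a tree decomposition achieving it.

Treewidth 2.
One optimal decomposition is:
Bags: B1 = {1, 3, 5}  B2 = {1, 4, 5}  B3 = {1, 2, 5}
Tree: B1–B2, B2–B3

The largest bag has 3 vertices, giving width 2; this decomposition certifies tw(G) ≤ 2. On the other hand G contains the 3-clique {1, 2, 5}. A clique must lie in a single bag of any decomposition, so no decomposition can have width below 2. The upper and lower bounds meet at 2, so that is the treewidth.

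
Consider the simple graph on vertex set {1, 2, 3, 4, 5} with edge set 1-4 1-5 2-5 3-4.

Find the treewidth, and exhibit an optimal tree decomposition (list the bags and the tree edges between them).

Every bag has size at most 2, so the width is 2 − 1 = 1 and tw(G) ≤ 1. G has an edge, so its treewidth is at least 1. Combining the bounds, tw(G) = 1.

Treewidth 1.
One such decomposition:
Bags: B1 = {2, 5}  B2 = {1, 5}  B3 = {1, 4}  B4 = {3, 4}
Tree: B1–B2, B2–B3, B3–B4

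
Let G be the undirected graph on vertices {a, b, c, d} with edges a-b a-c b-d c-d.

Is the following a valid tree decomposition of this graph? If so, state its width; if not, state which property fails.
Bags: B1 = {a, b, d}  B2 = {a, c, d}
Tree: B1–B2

Yes; width 2.

Checking the three conditions: (i) the bags cover all of {a, b, c, d}; (ii) for each edge, some bag contains both endpoints; (iii) the bags containing any fixed vertex form a subtree. All hold, so the decomposition is valid with width 3 − 1 = 2.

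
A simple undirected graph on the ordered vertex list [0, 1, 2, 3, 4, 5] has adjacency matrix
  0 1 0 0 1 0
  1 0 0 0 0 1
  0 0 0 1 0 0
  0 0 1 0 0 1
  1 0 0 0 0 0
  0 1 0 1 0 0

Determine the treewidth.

A width-1 tree decomposition is:
Bags: B1 = {2, 3}  B2 = {3, 5}  B3 = {1, 5}  B4 = {0, 1}  B5 = {0, 4}
Tree: B1–B2, B2–B3, B3–B4, B4–B5
The largest bag has 2 vertices, giving width 1; this decomposition certifies tw(G) ≤ 1. Since G has at least one edge (e.g. 2–3), it is not an edgeless graph, so tw(G) ≥ 1. Hence tw(G) = 1 exactly.

1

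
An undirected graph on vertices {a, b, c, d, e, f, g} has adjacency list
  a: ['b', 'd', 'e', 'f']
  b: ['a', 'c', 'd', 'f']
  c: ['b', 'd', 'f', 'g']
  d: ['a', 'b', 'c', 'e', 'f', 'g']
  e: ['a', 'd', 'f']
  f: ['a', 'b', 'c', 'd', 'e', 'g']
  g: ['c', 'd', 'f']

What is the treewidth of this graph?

A width-3 tree decomposition is:
Bags: B1 = {c, d, f, g}  B2 = {b, c, d, f}  B3 = {a, b, d, f}  B4 = {a, d, e, f}
Tree: B1–B2, B2–B3, B3–B4
Each bag holds 4 vertices, so the decomposition has width 3, which upper-bounds the treewidth. Conversely, {c, d, f, g} is a clique of size 4, and the vertices of any clique must share a bag in every tree decomposition; so some bag has ≥ 4 vertices and tw(G) ≥ 3. Hence tw(G) = 3 exactly.

3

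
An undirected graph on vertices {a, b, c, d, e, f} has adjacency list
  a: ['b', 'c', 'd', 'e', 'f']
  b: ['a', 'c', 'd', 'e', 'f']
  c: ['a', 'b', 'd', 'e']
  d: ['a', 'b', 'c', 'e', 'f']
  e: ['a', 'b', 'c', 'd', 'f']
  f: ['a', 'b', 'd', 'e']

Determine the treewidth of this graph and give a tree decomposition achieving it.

Every bag has size at most 5, so the width is 5 − 1 = 4 and tw(G) ≤ 4. On the other hand G contains the 5-clique {a, b, c, d, e}. A clique must lie in a single bag of any decomposition, so no decomposition can have width below 4. The upper and lower bounds meet at 4, so that is the treewidth.

Treewidth 4.
Bags: B1 = {a, b, d, e, f}  B2 = {a, b, c, d, e}
Tree: B1–B2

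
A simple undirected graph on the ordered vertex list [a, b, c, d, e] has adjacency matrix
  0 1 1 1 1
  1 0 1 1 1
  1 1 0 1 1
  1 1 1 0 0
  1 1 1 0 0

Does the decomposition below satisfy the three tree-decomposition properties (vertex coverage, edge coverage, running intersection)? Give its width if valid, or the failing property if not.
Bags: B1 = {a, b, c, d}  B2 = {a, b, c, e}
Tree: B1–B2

Every vertex of G appears in some bag (union = {a, b, c, d, e}); every edge is covered by a bag; and for each vertex v the set of bags containing v is connected in the bag tree. The decomposition is therefore valid. The largest bag has 4 vertices, so the width is 3.

Yes; width 3.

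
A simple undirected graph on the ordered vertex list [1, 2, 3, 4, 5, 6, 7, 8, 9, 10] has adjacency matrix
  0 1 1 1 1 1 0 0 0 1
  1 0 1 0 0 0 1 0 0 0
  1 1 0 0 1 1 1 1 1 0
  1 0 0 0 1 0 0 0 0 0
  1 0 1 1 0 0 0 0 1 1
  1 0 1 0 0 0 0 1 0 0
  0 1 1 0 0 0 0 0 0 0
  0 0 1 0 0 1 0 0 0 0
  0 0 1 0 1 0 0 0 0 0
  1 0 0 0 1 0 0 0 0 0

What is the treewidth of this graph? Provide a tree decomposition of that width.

Each bag holds 3 vertices, so the decomposition has width 2, which upper-bounds the treewidth. Conversely, {1, 5, 10} is a clique of size 3, and the vertices of any clique must share a bag in every tree decomposition; so some bag has ≥ 3 vertices and tw(G) ≥ 2. Hence tw(G) = 2 exactly.

Treewidth 2.
One such decomposition:
Bags: B1 = {1, 3, 6}  B2 = {1, 3, 5}  B3 = {1, 2, 3}  B4 = {3, 5, 9}  B5 = {3, 6, 8}  B6 = {1, 5, 10}  B7 = {1, 4, 5}  B8 = {2, 3, 7}
Tree: B1–B2, B2–B3, B2–B4, B1–B5, B2–B6, B2–B7, B3–B8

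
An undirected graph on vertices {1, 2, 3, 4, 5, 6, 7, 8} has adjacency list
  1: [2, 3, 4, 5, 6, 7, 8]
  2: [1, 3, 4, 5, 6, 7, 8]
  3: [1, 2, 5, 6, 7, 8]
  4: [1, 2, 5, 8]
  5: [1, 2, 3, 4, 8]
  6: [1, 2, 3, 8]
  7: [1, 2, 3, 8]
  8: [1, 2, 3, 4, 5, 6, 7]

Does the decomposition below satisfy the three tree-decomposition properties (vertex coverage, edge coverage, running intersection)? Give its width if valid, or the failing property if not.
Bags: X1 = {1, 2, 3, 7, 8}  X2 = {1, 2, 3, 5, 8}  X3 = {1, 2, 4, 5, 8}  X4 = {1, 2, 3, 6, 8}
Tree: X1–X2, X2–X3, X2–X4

Yes; width 4.

Vertex coverage: the bags together contain {1, 2, 3, 4, 5, 6, 7, 8}, the full vertex set. Edge coverage: each edge of G has both endpoints in at least one bag. Running intersection: for every vertex, the bags containing it form a connected subtree. All three properties hold, so this is a valid tree decomposition of width max|bag| − 1 = 4, and hence tw(G) ≤ 4.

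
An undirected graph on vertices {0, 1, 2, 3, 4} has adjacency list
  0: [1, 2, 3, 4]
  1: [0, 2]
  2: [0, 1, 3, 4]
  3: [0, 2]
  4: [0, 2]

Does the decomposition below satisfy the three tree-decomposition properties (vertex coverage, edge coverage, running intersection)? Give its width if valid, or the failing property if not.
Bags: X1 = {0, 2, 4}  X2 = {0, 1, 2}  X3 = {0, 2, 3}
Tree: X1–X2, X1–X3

Yes; width 2.

Vertex coverage: the bags together contain {0, 1, 2, 3, 4}, the full vertex set. Edge coverage: each edge of G has both endpoints in at least one bag. Running intersection: for every vertex, the bags containing it form a connected subtree. All three properties hold, so this is a valid tree decomposition of width max|bag| − 1 = 2, and hence tw(G) ≤ 2.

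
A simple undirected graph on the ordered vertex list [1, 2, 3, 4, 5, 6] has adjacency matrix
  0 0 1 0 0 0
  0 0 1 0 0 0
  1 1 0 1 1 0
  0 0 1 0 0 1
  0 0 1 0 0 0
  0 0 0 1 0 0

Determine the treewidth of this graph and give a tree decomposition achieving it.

Treewidth 1.
One optimal decomposition is:
Bags: B1 = {3, 4}  B2 = {2, 3}  B3 = {1, 3}  B4 = {3, 5}  B5 = {4, 6}
Tree: B1–B2, B1–B3, B2–B4, B1–B5

Every bag has size at most 2, so the width is 2 − 1 = 1 and tw(G) ≤ 1. G has an edge, so its treewidth is at least 1. The upper and lower bounds meet at 1, so that is the treewidth.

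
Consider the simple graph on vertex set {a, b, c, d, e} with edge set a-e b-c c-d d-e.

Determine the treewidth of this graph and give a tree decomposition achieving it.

Every bag has size at most 2, so the width is 2 − 1 = 1 and tw(G) ≤ 1. G has an edge, so its treewidth is at least 1. Therefore the treewidth is 1.

Treewidth 1.
Bags: B1 = {d, e}  B2 = {c, d}  B3 = {a, e}  B4 = {b, c}
Tree: B1–B2, B1–B3, B2–B4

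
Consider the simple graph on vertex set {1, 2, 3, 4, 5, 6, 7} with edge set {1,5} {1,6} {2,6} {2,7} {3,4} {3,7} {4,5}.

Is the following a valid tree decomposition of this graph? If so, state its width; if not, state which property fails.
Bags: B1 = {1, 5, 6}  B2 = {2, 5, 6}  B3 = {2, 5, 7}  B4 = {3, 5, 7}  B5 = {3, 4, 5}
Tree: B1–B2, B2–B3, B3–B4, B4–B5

Yes; width 2.

Every vertex of G appears in some bag (union = {1, 2, 3, 4, 5, 6, 7}); every edge is covered by a bag; and for each vertex v the set of bags containing v is connected in the bag tree. The decomposition is therefore valid. The largest bag has 3 vertices, so the width is 2.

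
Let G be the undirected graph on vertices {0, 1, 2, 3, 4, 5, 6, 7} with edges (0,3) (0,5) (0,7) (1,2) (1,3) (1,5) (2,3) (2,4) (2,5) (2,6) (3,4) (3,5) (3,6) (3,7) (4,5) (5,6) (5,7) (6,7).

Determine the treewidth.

A width-3 tree decomposition is:
Bags: B1 = {2, 3, 4, 5}  B2 = {2, 3, 5, 6}  B3 = {3, 5, 6, 7}  B4 = {0, 3, 5, 7}  B5 = {1, 2, 3, 5}
Tree: B1–B2, B2–B3, B3–B4, B2–B5
Each bag holds 4 vertices, so the decomposition has width 3, which upper-bounds the treewidth. Conversely, {0, 3, 5, 7} is a clique of size 4, and the vertices of any clique must share a bag in every tree decomposition; so some bag has ≥ 4 vertices and tw(G) ≥ 3. The upper and lower bounds meet at 3, so that is the treewidth.

3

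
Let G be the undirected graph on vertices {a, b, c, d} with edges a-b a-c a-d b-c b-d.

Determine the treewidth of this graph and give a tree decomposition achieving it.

Treewidth 2.
One such decomposition:
Bags: B1 = {a, b, d}  B2 = {a, b, c}
Tree: B1–B2

Every bag has size at most 3, so the width is 3 − 1 = 2 and tw(G) ≤ 2. For the lower bound, the 3 vertices {a, b, d} are pairwise adjacent, and any tree decomposition puts a clique entirely inside one bag — forcing width ≥ 2. Combining the bounds, tw(G) = 2.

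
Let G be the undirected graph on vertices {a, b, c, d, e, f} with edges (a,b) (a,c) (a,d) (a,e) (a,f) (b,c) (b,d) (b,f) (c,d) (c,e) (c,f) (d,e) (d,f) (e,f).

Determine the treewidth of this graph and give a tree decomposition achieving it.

Treewidth 4.
Bags: B1 = {a, c, d, e, f}  B2 = {a, b, c, d, f}
Tree: B1–B2

Every bag has size at most 5, so the width is 5 − 1 = 4 and tw(G) ≤ 4. For the lower bound, the 5 vertices {a, c, d, e, f} are pairwise adjacent, and any tree decomposition puts a clique entirely inside one bag — forcing width ≥ 4. Hence tw(G) = 4 exactly.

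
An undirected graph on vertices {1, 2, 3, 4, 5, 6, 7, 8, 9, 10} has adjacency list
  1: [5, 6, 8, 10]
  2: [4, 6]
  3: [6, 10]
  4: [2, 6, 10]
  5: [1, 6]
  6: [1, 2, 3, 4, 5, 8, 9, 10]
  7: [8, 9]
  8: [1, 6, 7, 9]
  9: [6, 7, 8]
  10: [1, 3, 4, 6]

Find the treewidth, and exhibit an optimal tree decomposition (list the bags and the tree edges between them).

Every bag has size at most 3, so the width is 3 − 1 = 2 and tw(G) ≤ 2. On the other hand G contains the 3-clique {1, 6, 8}. A clique must lie in a single bag of any decomposition, so no decomposition can have width below 2. Therefore the treewidth is 2.

Treewidth 2.
One such decomposition:
Bags: B1 = {1, 6, 10}  B2 = {1, 6, 8}  B3 = {3, 6, 10}  B4 = {6, 8, 9}  B5 = {4, 6, 10}  B6 = {1, 5, 6}  B7 = {2, 4, 6}  B8 = {7, 8, 9}
Tree: B1–B2, B1–B3, B2–B4, B1–B5, B1–B6, B5–B7, B4–B8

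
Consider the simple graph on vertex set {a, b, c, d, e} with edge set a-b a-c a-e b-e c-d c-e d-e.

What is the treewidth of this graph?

2

A width-2 tree decomposition is:
Bags: B1 = {a, c, e}  B2 = {a, b, e}  B3 = {c, d, e}
Tree: B1–B2, B1–B3
The largest bag has 3 vertices, giving width 2; this decomposition certifies tw(G) ≤ 2. Conversely, {c, d, e} is a clique of size 3, and the vertices of any clique must share a bag in every tree decomposition; so some bag has ≥ 3 vertices and tw(G) ≥ 2. Therefore the treewidth is 2.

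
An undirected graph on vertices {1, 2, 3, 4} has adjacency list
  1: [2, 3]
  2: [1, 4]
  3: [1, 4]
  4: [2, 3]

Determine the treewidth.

A width-2 tree decomposition is:
Bags: B1 = {2, 3, 4}  B2 = {1, 2, 3}
Tree: B1–B2
The largest bag has 3 vertices, giving width 2; this decomposition certifies tw(G) ≤ 2. The edges 3–4–2–1–3 form a cycle, so G is not a tree and its treewidth is at least 2. Combining the bounds, tw(G) = 2.

2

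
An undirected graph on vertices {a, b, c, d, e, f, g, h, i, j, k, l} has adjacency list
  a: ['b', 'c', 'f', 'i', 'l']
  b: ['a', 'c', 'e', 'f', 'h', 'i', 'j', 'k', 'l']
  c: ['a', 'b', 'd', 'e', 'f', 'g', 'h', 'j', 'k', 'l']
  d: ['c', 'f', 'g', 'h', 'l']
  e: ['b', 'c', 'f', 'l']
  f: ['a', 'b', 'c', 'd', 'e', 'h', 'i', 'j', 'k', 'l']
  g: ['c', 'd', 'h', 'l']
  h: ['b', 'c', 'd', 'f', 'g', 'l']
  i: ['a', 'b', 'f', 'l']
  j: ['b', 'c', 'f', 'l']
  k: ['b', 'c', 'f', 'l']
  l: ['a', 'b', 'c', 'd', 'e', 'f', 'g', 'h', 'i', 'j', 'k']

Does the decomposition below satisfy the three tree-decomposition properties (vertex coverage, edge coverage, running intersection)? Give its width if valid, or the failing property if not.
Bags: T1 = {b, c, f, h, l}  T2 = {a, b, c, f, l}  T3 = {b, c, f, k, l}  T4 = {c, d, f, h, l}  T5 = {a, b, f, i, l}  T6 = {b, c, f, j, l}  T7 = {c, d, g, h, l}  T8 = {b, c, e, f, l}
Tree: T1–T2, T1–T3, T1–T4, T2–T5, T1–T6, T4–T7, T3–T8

Yes; width 4.

Every vertex of G appears in some bag (union = {a, b, c, d, e, f, g, h, i, j, k, l}); every edge is covered by a bag; and for each vertex v the set of bags containing v is connected in the bag tree. The decomposition is therefore valid. The largest bag has 5 vertices, so the width is 4.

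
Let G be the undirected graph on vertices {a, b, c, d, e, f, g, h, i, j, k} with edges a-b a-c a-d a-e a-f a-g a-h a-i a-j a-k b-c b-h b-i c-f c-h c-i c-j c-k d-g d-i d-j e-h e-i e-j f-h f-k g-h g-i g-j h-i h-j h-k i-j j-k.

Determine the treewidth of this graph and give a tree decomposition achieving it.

Treewidth 4.
One such decomposition:
Bags: B1 = {a, e, h, i, j}  B2 = {a, g, h, i, j}  B3 = {a, c, h, i, j}  B4 = {a, d, g, i, j}  B5 = {a, b, c, h, i}  B6 = {a, c, h, j, k}  B7 = {a, c, f, h, k}
Tree: B1–B2, B1–B3, B2–B4, B3–B5, B3–B6, B6–B7

Every bag has size at most 5, so the width is 5 − 1 = 4 and tw(G) ≤ 4. Conversely, {a, d, g, i, j} is a clique of size 5, and the vertices of any clique must share a bag in every tree decomposition; so some bag has ≥ 5 vertices and tw(G) ≥ 4. Hence tw(G) = 4 exactly.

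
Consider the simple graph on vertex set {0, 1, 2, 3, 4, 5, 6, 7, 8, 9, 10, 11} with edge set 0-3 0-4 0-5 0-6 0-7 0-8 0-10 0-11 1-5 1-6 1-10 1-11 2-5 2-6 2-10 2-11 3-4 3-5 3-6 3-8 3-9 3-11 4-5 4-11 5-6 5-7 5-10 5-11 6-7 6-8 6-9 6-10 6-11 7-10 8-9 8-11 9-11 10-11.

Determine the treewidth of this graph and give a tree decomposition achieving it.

Each bag holds 5 vertices, so the decomposition has width 4, which upper-bounds the treewidth. On the other hand G contains the 5-clique {0, 3, 4, 5, 11}. A clique must lie in a single bag of any decomposition, so no decomposition can have width below 4. Combining the bounds, tw(G) = 4.

Treewidth 4.
One optimal decomposition is:
Bags: B1 = {0, 3, 5, 6, 11}  B2 = {0, 5, 6, 10, 11}  B3 = {0, 3, 6, 8, 11}  B4 = {0, 3, 4, 5, 11}  B5 = {2, 5, 6, 10, 11}  B6 = {3, 6, 8, 9, 11}  B7 = {0, 5, 6, 7, 10}  B8 = {1, 5, 6, 10, 11}
Tree: B1–B2, B1–B3, B1–B4, B2–B5, B3–B6, B2–B7, B2–B8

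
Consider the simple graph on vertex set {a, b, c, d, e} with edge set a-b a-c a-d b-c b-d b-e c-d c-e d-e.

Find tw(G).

3

A width-3 tree decomposition is:
Bags: B1 = {a, b, c, d}  B2 = {b, c, d, e}
Tree: B1–B2
The largest bag has 4 vertices, giving width 3; this decomposition certifies tw(G) ≤ 3. On the other hand G contains the 4-clique {b, c, d, e}. A clique must lie in a single bag of any decomposition, so no decomposition can have width below 3. Combining the bounds, tw(G) = 3.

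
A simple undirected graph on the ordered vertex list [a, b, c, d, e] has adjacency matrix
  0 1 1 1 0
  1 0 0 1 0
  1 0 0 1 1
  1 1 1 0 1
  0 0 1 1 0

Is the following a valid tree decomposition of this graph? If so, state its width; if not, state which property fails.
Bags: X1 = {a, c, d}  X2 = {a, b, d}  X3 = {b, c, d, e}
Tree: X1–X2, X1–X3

A tree decomposition must satisfy three properties: every vertex lies in some bag; for every edge, both endpoints lie together in some bag; and for every vertex, the bags containing it form a connected subtree. Here bags containing vertex b are not connected in the tree, so the decomposition is invalid.

No — bags containing vertex b are not connected in the tree.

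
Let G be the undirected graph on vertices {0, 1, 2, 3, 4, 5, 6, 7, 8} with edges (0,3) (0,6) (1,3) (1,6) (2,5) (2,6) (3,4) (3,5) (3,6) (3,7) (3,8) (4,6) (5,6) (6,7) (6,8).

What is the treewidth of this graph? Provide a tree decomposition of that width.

Treewidth 2.
One such decomposition:
Bags: B1 = {3, 5, 6}  B2 = {3, 4, 6}  B3 = {1, 3, 6}  B4 = {2, 5, 6}  B5 = {0, 3, 6}  B6 = {3, 6, 7}  B7 = {3, 6, 8}
Tree: B1–B2, B1–B3, B1–B4, B1–B5, B5–B6, B1–B7

The largest bag has 3 vertices, giving width 2; this decomposition certifies tw(G) ≤ 2. On the other hand G contains the 3-clique {2, 5, 6}. A clique must lie in a single bag of any decomposition, so no decomposition can have width below 2. The upper and lower bounds meet at 2, so that is the treewidth.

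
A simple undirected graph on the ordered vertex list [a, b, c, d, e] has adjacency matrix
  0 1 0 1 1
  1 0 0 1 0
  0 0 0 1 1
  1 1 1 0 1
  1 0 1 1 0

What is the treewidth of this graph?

A width-2 tree decomposition is:
Bags: B1 = {c, d, e}  B2 = {a, d, e}  B3 = {a, b, d}
Tree: B1–B2, B2–B3
The largest bag has 3 vertices, giving width 2; this decomposition certifies tw(G) ≤ 2. Conversely, {c, d, e} is a clique of size 3, and the vertices of any clique must share a bag in every tree decomposition; so some bag has ≥ 3 vertices and tw(G) ≥ 2. The upper and lower bounds meet at 2, so that is the treewidth.

2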